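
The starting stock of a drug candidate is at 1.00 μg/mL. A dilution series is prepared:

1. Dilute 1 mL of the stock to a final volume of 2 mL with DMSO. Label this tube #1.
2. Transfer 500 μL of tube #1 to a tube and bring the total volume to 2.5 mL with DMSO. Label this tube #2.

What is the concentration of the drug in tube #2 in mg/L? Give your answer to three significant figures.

0.100 mg/L

Step 1: 1 mL brought to 2 mL → factor 2/1 = 2
Step 2: 500 μL brought to 2.5 mL → factor 2500/500 = 5
Overall dilution factor = 2 × 5 = 10
Final = 1.00 μg/mL / 10 = 0.1000 μg/mL = 0.100 mg/L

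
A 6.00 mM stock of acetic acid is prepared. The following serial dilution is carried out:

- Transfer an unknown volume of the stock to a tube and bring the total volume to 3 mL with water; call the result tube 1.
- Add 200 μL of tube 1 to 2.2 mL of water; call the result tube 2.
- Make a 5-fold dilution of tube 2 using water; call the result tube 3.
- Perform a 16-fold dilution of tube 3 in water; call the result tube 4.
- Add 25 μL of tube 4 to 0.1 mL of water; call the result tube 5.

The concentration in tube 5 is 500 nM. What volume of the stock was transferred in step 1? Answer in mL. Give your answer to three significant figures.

Step 1: v brought to 3 mL → factor = 3 mL/v
Step 2: 200 μL + 2.2 mL = 2400 μL total → factor 2400/200 = 12
Step 3: 5-fold → factor 5
Step 4: 16-fold → factor 16
Step 5: 25 μL + 0.1 mL = 125 μL total → factor 125/25 = 5
Product of known-step factors = 4800
Overall factor = 6.00 mM / (500 nM) = 12000
Step-1 factor = 12000 / 4800 = 2.5
v = 3 mL / 2.5 = 1.20 mL

1.20 mL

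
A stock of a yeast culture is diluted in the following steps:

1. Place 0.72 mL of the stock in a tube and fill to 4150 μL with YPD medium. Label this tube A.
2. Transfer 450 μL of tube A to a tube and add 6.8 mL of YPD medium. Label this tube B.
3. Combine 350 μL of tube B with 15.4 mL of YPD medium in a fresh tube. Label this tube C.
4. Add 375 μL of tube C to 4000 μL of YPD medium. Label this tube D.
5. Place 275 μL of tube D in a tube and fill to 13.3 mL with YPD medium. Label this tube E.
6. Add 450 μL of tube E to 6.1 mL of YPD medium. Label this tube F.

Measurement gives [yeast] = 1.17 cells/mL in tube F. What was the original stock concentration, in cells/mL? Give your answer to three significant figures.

4.02 × 10^7 cells/mL

Step 1: 0.72 mL brought to 4150 μL → factor 4.15/0.72 = 5.7639
Step 2: 450 μL + 6.8 mL = 7250 μL total → factor 7250/450 = 16.111
Step 3: 350 μL + 15.4 mL = 15750 μL total → factor 15750/350 = 45
Step 4: 375 μL + 4000 μL = 4375 μL total → factor 4375/375 = 11.667
Step 5: 275 μL brought to 13.3 mL → factor 13300/275 = 48.364
Step 6: 450 μL + 6.1 mL = 6550 μL total → factor 6550/450 = 14.556
Overall dilution factor = 5.7639 × 16.111 × 45 × 11.667 × 48.364 × 14.556 = 3.432 × 10^7
Stock = 1.17 cells/mL × 3.432 × 10^7 = 4.02 × 10^7 cells/mL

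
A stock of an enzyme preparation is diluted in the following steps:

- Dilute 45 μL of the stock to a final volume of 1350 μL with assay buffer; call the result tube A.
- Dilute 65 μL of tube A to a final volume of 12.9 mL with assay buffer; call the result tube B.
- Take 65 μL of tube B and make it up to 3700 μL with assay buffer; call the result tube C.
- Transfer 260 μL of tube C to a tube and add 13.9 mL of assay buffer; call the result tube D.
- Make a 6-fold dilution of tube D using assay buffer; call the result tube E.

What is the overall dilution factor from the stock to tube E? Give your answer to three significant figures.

1.11 × 10^8

Step 1: 45 μL brought to 1350 μL → factor 1350/45 = 30
Step 2: 65 μL brought to 12.9 mL → factor 12900/65 = 198.46
Step 3: 65 μL brought to 3700 μL → factor 3700/65 = 56.923
Step 4: 260 μL + 13.9 mL = 14160 μL total → factor 14160/260 = 54.462
Step 5: 6-fold → factor 6
Overall dilution factor = 30 × 198.46 × 56.923 × 54.462 × 6 = 1.1075 × 10^8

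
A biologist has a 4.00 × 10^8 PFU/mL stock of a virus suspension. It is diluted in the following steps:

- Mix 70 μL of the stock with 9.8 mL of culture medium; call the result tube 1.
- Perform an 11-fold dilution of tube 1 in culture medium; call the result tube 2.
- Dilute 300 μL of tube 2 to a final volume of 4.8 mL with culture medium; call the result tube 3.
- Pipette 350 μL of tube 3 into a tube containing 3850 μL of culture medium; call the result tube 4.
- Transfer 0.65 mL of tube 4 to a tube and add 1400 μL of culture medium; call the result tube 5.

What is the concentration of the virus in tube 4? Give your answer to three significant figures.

Step 1: 70 μL + 9.8 mL = 9870 μL total → factor 9870/70 = 141
Step 2: 11-fold → factor 11
Step 3: 300 μL brought to 4.8 mL → factor 4800/300 = 16
Step 4: 350 μL + 3850 μL = 4200 μL total → factor 4200/350 = 12
Dilution factor through tube 4 = 141 × 11 × 16 × 12 = 2.9779 × 10^5
[tube 4] = 4.00 × 10^8 PFU/mL / 2.9779 × 10^5 = 1.34 × 10^3 PFU/mL

1.34 × 10^3 PFU/mL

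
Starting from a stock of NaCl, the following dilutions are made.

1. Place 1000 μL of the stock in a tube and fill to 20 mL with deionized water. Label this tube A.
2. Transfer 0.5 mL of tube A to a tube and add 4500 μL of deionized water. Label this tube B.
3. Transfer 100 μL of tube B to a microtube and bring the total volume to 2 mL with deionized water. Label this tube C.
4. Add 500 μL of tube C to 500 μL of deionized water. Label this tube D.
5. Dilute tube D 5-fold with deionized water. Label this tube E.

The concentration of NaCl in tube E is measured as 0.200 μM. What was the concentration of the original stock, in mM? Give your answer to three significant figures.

Step 1: 1000 μL brought to 20 mL → factor 20000/1000 = 20
Step 2: 0.5 mL + 4500 μL = 5 mL total → factor 5/0.5 = 10
Step 3: 100 μL brought to 2 mL → factor 2000/100 = 20
Step 4: 500 μL + 500 μL = 1000 μL total → factor 1000/500 = 2
Step 5: 5-fold → factor 5
Overall dilution factor = 20 × 10 × 20 × 2 × 5 = 40000
Stock = 0.200 μM × 40000 = 8000 μM = 8.00 mM

8.00 mM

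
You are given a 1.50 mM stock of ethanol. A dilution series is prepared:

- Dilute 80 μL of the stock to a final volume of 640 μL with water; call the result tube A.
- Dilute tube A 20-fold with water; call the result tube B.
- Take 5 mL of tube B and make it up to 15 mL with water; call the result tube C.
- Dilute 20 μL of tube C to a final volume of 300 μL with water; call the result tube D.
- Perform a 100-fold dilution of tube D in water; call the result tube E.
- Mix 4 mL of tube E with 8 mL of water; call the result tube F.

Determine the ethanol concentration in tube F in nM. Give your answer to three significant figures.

0.694 nM

Step 1: 80 μL brought to 640 μL → factor 640/80 = 8
Step 2: 20-fold → factor 20
Step 3: 5 mL brought to 15 mL → factor 15/5 = 3
Step 4: 20 μL brought to 300 μL → factor 300/20 = 15
Step 5: 100-fold → factor 100
Step 6: 4 mL + 8 mL = 12 mL total → factor 12/4 = 3
Overall dilution factor = 8 × 20 × 3 × 15 × 100 × 3 = 2.16 × 10^6
Final = 1.50 mM / 2.16 × 10^6 = 6.944 × 10^-7 mM = 0.694 nM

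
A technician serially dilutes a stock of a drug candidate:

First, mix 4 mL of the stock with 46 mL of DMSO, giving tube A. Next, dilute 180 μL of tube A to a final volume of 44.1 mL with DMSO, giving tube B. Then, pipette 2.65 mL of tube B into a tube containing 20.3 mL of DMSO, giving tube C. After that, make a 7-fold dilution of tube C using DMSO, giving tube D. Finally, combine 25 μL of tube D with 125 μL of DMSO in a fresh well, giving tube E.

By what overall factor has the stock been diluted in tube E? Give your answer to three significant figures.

Step 1: 4 mL + 46 mL = 50 mL total → factor 50/4 = 12.5
Step 2: 180 μL brought to 44.1 mL → factor 44100/180 = 245
Step 3: 2.65 mL + 20.3 mL = 22.95 mL total → factor 22.95/2.65 = 8.6604
Step 4: 7-fold → factor 7
Step 5: 25 μL + 125 μL = 150 μL total → factor 150/25 = 6
Overall dilution factor = 12.5 × 245 × 8.6604 × 7 × 6 = 1.1139 × 10^6

1.11 × 10^6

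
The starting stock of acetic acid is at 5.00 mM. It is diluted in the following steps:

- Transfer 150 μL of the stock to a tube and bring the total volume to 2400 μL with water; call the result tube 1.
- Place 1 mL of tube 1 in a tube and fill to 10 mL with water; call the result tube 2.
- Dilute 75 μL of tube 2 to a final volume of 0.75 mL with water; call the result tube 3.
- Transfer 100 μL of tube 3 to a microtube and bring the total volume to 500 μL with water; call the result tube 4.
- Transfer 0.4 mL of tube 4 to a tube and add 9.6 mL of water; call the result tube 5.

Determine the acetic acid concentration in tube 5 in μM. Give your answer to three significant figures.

Step 1: 150 μL brought to 2400 μL → factor 2400/150 = 16
Step 2: 1 mL brought to 10 mL → factor 10/1 = 10
Step 3: 75 μL brought to 0.75 mL → factor 750/75 = 10
Step 4: 100 μL brought to 500 μL → factor 500/100 = 5
Step 5: 0.4 mL + 9.6 mL = 10 mL total → factor 10/0.4 = 25
Overall dilution factor = 16 × 10 × 10 × 5 × 25 = 2 × 10^5
Final = 5.00 mM / 2 × 10^5 = 2.500 × 10^-5 mM = 0.0250 μM

0.0250 μM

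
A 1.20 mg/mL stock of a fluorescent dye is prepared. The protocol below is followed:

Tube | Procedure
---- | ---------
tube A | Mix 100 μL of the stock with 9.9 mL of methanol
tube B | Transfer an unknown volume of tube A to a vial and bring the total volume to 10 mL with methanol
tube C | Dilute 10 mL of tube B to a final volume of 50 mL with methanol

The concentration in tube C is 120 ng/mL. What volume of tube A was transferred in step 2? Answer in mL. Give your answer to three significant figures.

Step 1: 100 μL + 9.9 mL = 10000 μL total → factor 10000/100 = 100
Step 2: v brought to 10 mL → factor = 10 mL/v
Step 3: 10 mL brought to 50 mL → factor 50/10 = 5
Product of known-step factors = 500
Overall factor = 1.20 mg/mL / (120 ng/mL) = 10000
Step-2 factor = 10000 / 500 = 20
v = 10 mL / 20 = 0.500 mL

0.500 mL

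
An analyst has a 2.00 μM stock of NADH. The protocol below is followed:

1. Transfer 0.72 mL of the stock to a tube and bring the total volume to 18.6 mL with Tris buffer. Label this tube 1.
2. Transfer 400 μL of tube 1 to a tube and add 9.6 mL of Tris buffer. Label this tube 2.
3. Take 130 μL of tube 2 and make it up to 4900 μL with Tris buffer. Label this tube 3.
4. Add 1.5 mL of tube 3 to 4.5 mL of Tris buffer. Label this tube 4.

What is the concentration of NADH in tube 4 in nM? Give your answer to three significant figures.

Step 1: 0.72 mL brought to 18.6 mL → factor 18.6/0.72 = 25.833
Step 2: 400 μL + 9.6 mL = 10000 μL total → factor 10000/400 = 25
Step 3: 130 μL brought to 4900 μL → factor 4900/130 = 37.692
Step 4: 1.5 mL + 4.5 mL = 6 mL total → factor 6/1.5 = 4
Overall dilution factor = 25.833 × 25 × 37.692 × 4 = 97372
Final = 2.00 μM / 97372 = 2.054 × 10^-5 μM = 0.0205 nM

0.0205 nM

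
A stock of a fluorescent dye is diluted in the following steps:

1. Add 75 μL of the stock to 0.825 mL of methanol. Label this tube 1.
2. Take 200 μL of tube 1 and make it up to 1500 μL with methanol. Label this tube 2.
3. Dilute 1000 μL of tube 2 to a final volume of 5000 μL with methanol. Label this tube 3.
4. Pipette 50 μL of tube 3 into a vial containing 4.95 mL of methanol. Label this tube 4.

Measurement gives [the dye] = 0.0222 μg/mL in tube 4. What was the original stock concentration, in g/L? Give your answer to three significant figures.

Step 1: 75 μL + 0.825 mL = 900 μL total → factor 900/75 = 12
Step 2: 200 μL brought to 1500 μL → factor 1500/200 = 7.5
Step 3: 1000 μL brought to 5000 μL → factor 5000/1000 = 5
Step 4: 50 μL + 4.95 mL = 5000 μL total → factor 5000/50 = 100
Overall dilution factor = 12 × 7.5 × 5 × 100 = 45000
Stock = 0.0222 μg/mL × 45000 = 999.0 μg/mL = 0.999 g/L

0.999 g/L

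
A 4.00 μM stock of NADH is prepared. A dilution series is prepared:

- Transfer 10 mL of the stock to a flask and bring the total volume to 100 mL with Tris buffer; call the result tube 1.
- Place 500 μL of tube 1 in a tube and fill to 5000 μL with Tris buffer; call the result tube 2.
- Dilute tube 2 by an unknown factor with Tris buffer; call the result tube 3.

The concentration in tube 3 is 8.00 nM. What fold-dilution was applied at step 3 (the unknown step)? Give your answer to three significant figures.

Step 1: 10 mL brought to 100 mL → factor 100/10 = 10
Step 2: 500 μL brought to 5000 μL → factor 5000/500 = 10
Step 3: unknown factor x
Product of known-step factors = 100
Overall factor = 4.00 μM / (8.00 nM) = 500
x = 500 / 100 = 5.00

5.00-fold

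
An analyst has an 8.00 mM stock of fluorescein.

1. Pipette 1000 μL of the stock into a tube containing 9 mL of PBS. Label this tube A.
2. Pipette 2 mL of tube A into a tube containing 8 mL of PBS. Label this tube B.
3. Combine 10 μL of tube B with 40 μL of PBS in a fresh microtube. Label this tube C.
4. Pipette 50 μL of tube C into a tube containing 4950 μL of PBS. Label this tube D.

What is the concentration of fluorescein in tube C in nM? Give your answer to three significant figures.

3.20 × 10^4 nM

Step 1: 1000 μL + 9 mL = 10000 μL total → factor 10000/1000 = 10
Step 2: 2 mL + 8 mL = 10 mL total → factor 10/2 = 5
Step 3: 10 μL + 40 μL = 50 μL total → factor 50/10 = 5
Dilution factor through tube C = 10 × 5 × 5 = 250
[tube C] = 8.00 mM / 250 = 0.03200 mM = 3.20 × 10^4 nM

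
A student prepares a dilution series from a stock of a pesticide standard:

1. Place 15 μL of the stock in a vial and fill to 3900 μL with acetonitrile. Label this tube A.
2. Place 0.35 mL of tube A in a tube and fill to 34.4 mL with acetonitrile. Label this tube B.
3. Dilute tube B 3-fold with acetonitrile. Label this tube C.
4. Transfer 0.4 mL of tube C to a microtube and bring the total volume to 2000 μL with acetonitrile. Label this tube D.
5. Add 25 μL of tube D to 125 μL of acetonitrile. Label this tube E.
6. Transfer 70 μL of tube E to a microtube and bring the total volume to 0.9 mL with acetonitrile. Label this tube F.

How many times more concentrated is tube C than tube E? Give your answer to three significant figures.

Step 1: 15 μL brought to 3900 μL → factor 3900/15 = 260
Step 2: 0.35 mL brought to 34.4 mL → factor 34.4/0.35 = 98.286
Step 3: 3-fold → factor 3
Step 4: 0.4 mL brought to 2000 μL → factor 2/0.4 = 5
Step 5: 25 μL + 125 μL = 150 μL total → factor 150/25 = 6
Dilution factor to tube C = 76663; to tube E = 2.2999 × 10^6
[tube C]/[tube E] = (factor to tube E)/(factor to tube C) = 2.2999 × 10^6/76663 = 30.0

30.0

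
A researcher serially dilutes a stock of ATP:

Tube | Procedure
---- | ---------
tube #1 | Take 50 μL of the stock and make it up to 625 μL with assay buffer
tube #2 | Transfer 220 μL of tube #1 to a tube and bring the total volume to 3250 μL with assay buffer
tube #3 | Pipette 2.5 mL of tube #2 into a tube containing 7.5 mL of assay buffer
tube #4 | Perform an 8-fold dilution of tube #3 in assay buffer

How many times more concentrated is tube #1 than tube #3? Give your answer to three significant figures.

Step 1: 50 μL brought to 625 μL → factor 625/50 = 12.5
Step 2: 220 μL brought to 3250 μL → factor 3250/220 = 14.773
Step 3: 2.5 mL + 7.5 mL = 10 mL total → factor 10/2.5 = 4
Dilution factor to tube #1 = 12.5; to tube #3 = 738.64
[tube #1]/[tube #3] = (factor to tube #3)/(factor to tube #1) = 738.64/12.5 = 59.1

59.1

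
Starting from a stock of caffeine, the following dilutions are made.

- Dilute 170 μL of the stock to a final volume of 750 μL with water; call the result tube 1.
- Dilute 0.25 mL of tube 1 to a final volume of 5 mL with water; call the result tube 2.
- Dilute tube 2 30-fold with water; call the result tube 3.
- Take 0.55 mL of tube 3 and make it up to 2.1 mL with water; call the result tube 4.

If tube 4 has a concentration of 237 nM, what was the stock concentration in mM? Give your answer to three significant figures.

Step 1: 170 μL brought to 750 μL → factor 750/170 = 4.4118
Step 2: 0.25 mL brought to 5 mL → factor 5/0.25 = 20
Step 3: 30-fold → factor 30
Step 4: 0.55 mL brought to 2.1 mL → factor 2.1/0.55 = 3.8182
Overall dilution factor = 4.4118 × 20 × 30 × 3.8182 = 10107
Stock = 237 nM × 10107 = 2.395 × 10^6 nM = 2.40 mM

2.40 mM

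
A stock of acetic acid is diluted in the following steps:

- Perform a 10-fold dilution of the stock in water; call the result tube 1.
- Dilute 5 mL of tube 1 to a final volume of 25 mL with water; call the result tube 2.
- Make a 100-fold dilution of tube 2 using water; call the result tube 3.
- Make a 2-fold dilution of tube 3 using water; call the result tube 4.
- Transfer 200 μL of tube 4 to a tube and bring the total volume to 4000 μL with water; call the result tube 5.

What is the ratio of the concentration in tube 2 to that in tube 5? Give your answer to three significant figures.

Step 1: 10-fold → factor 10
Step 2: 5 mL brought to 25 mL → factor 25/5 = 5
Step 3: 100-fold → factor 100
Step 4: 2-fold → factor 2
Step 5: 200 μL brought to 4000 μL → factor 4000/200 = 20
Dilution factor to tube 2 = 50; to tube 5 = 2 × 10^5
[tube 2]/[tube 5] = (factor to tube 5)/(factor to tube 2) = 2 × 10^5/50 = 4.00 × 10^3

4.00 × 10^3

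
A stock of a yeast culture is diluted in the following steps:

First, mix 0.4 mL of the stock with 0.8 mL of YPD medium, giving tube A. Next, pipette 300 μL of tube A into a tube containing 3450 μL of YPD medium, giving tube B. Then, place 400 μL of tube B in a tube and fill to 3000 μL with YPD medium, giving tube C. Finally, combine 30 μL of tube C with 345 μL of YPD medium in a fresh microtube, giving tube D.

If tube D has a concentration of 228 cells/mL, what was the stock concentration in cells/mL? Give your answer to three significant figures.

8.02 × 10^5 cells/mL

Step 1: 0.4 mL + 0.8 mL = 1.2 mL total → factor 1.2/0.4 = 3
Step 2: 300 μL + 3450 μL = 3750 μL total → factor 3750/300 = 12.5
Step 3: 400 μL brought to 3000 μL → factor 3000/400 = 7.5
Step 4: 30 μL + 345 μL = 375 μL total → factor 375/30 = 12.5
Overall dilution factor = 3 × 12.5 × 7.5 × 12.5 = 3515.6
Stock = 228 cells/mL × 3515.6 = 8.02 × 10^5 cells/mL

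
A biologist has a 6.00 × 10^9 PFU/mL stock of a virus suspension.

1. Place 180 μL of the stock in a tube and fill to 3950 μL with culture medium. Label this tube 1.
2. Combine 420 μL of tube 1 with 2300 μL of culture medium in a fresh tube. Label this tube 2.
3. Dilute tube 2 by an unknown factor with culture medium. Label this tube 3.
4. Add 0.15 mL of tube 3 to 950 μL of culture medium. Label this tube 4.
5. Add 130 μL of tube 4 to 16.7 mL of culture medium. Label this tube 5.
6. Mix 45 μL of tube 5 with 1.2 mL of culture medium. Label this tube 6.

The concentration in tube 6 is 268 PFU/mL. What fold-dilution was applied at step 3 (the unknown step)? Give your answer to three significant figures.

Step 1: 180 μL brought to 3950 μL → factor 3950/180 = 21.944
Step 2: 420 μL + 2300 μL = 2720 μL total → factor 2720/420 = 6.4762
Step 3: unknown factor x
Step 4: 0.15 mL + 950 μL = 1.1 mL total → factor 1.1/0.15 = 7.3333
Step 5: 130 μL + 16.7 mL = 16830 μL total → factor 16830/130 = 129.46
Step 6: 45 μL + 1.2 mL = 1245 μL total → factor 1245/45 = 27.667
Product of known-step factors = 3.7329 × 10^6
Overall factor = 6.00 × 10^9 PFU/mL / (268 PFU/mL) = 2.2388 × 10^7
x = 2.2388 × 10^7 / 3.7329 × 10^6 = 6.00

6.00-fold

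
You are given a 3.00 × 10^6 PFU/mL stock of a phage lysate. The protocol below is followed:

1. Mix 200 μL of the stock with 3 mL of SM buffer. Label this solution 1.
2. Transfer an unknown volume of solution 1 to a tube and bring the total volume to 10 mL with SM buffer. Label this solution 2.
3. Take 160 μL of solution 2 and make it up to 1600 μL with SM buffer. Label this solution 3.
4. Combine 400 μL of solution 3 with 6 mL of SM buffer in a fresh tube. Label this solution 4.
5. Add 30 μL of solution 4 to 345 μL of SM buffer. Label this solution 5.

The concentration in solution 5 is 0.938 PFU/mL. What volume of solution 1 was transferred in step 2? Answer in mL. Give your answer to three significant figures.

Step 1: 200 μL + 3 mL = 3200 μL total → factor 3200/200 = 16
Step 2: v brought to 10 mL → factor = 10 mL/v
Step 3: 160 μL brought to 1600 μL → factor 1600/160 = 10
Step 4: 400 μL + 6 mL = 6400 μL total → factor 6400/400 = 16
Step 5: 30 μL + 345 μL = 375 μL total → factor 375/30 = 12.5
Product of known-step factors = 32000
Overall factor = 3.00 × 10^6 PFU/mL / (0.938 PFU/mL) = 3.1983 × 10^6
Step-2 factor = 3.1983 × 10^6 / 32000 = 99.947
v = 10 mL / 99.947 = 0.100 mL

0.100 mL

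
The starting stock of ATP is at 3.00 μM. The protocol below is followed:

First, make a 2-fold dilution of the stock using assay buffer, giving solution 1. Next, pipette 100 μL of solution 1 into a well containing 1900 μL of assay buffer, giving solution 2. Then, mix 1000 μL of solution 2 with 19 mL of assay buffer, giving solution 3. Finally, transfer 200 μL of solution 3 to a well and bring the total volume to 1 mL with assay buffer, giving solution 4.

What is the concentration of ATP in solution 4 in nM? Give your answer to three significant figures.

Step 1: 2-fold → factor 2
Step 2: 100 μL + 1900 μL = 2000 μL total → factor 2000/100 = 20
Step 3: 1000 μL + 19 mL = 20000 μL total → factor 20000/1000 = 20
Step 4: 200 μL brought to 1 mL → factor 1000/200 = 5
Overall dilution factor = 2 × 20 × 20 × 5 = 4000
Final = 3.00 μM / 4000 = 0.0007500 μM = 0.750 nM

0.750 nM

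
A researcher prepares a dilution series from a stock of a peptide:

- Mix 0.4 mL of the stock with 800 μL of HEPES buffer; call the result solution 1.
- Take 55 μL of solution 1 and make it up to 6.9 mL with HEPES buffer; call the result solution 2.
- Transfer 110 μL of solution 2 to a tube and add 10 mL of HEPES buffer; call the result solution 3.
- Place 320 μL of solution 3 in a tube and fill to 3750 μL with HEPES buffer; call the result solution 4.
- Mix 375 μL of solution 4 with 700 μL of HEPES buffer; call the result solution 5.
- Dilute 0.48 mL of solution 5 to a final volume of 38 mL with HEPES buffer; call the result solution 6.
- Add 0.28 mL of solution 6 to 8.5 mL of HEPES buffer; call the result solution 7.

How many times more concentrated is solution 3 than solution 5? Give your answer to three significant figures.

33.6

Step 1: 0.4 mL + 800 μL = 1.2 mL total → factor 1.2/0.4 = 3
Step 2: 55 μL brought to 6.9 mL → factor 6900/55 = 125.45
Step 3: 110 μL + 10 mL = 10110 μL total → factor 10110/110 = 91.909
Step 4: 320 μL brought to 3750 μL → factor 3750/320 = 11.719
Step 5: 375 μL + 700 μL = 1075 μL total → factor 1075/375 = 2.8667
Dilution factor to solution 3 = 34591; to solution 5 = 1.162 × 10^6
[solution 3]/[solution 5] = (factor to solution 5)/(factor to solution 3) = 1.162 × 10^6/34591 = 33.6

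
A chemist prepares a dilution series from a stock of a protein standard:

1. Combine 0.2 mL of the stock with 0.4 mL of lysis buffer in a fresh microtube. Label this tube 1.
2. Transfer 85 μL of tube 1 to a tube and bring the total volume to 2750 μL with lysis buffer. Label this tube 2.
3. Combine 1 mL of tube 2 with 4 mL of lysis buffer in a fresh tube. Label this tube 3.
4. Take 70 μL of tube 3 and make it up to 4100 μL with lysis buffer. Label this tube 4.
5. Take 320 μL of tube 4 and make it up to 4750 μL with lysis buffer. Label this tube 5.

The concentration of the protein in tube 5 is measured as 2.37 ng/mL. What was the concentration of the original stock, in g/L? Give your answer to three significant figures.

Step 1: 0.2 mL + 0.4 mL = 0.6 mL total → factor 0.6/0.2 = 3
Step 2: 85 μL brought to 2750 μL → factor 2750/85 = 32.353
Step 3: 1 mL + 4 mL = 5 mL total → factor 5/1 = 5
Step 4: 70 μL brought to 4100 μL → factor 4100/70 = 58.571
Step 5: 320 μL brought to 4750 μL → factor 4750/320 = 14.844
Overall dilution factor = 3 × 32.353 × 5 × 58.571 × 14.844 = 4.2192 × 10^5
Stock = 2.37 ng/mL × 4.2192 × 10^5 = 1.000 × 10^6 ng/mL = 1.00 g/L

1.00 g/L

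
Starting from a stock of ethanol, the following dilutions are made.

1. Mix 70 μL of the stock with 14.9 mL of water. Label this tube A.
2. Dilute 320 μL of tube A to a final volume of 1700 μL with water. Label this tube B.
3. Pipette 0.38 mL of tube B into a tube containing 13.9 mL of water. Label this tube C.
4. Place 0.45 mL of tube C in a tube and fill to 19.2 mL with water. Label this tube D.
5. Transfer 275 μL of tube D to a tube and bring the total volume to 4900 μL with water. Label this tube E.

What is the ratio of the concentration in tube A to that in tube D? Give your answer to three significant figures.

Step 1: 70 μL + 14.9 mL = 14970 μL total → factor 14970/70 = 213.86
Step 2: 320 μL brought to 1700 μL → factor 1700/320 = 5.3125
Step 3: 0.38 mL + 13.9 mL = 14.28 mL total → factor 14.28/0.38 = 37.579
Step 4: 0.45 mL brought to 19.2 mL → factor 19.2/0.45 = 42.667
Dilution factor to tube A = 213.86; to tube D = 1.8216 × 10^6
[tube A]/[tube D] = (factor to tube D)/(factor to tube A) = 1.8216 × 10^6/213.86 = 8.52 × 10^3

8.52 × 10^3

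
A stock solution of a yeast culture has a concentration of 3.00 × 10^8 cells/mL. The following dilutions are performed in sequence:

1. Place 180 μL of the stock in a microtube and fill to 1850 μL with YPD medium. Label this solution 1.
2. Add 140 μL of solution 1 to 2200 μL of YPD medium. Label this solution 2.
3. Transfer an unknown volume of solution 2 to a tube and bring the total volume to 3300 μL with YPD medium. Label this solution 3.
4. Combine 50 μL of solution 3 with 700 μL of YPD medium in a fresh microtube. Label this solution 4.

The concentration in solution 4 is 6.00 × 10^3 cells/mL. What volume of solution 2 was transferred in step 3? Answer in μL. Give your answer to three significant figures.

170 μL

Step 1: 180 μL brought to 1850 μL → factor 1850/180 = 10.278
Step 2: 140 μL + 2200 μL = 2340 μL total → factor 2340/140 = 16.714
Step 3: v brought to 3300 μL → factor = 3300 μL/v
Step 4: 50 μL + 700 μL = 750 μL total → factor 750/50 = 15
Product of known-step factors = 2576.8
Overall factor = 3.00 × 10^8 cells/mL / (6.00 × 10^3 cells/mL) = 50000
Step-3 factor = 50000 / 2576.8 = 19.404
v = 3300 μL / 19.404 = 170 μL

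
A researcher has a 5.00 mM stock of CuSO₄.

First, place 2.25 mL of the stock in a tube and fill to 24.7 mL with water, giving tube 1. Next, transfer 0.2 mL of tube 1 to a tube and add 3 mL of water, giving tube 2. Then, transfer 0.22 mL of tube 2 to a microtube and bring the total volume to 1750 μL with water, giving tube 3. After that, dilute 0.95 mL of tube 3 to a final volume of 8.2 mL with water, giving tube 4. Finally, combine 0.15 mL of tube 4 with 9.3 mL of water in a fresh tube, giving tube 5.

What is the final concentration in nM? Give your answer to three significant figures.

6.58 nM

Step 1: 2.25 mL brought to 24.7 mL → factor 24.7/2.25 = 10.978
Step 2: 0.2 mL + 3 mL = 3.2 mL total → factor 3.2/0.2 = 16
Step 3: 0.22 mL brought to 1750 μL → factor 1.75/0.22 = 7.9545
Step 4: 0.95 mL brought to 8.2 mL → factor 8.2/0.95 = 8.6316
Step 5: 0.15 mL + 9.3 mL = 9.45 mL total → factor 9.45/0.15 = 63
Overall dilution factor = 10.978 × 16 × 7.9545 × 8.6316 × 63 = 7.5977 × 10^5
Final = 5.00 mM / 7.5977 × 10^5 = 6.581 × 10^-6 mM = 6.58 nM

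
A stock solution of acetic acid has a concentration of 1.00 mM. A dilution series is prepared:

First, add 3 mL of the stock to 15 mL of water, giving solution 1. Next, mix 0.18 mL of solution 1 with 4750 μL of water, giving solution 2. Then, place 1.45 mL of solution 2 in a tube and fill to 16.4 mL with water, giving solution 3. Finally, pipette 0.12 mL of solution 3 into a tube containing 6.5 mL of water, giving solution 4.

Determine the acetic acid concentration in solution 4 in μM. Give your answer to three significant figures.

0.00975 μM

Step 1: 3 mL + 15 mL = 18 mL total → factor 18/3 = 6
Step 2: 0.18 mL + 4750 μL = 4.93 mL total → factor 4.93/0.18 = 27.389
Step 3: 1.45 mL brought to 16.4 mL → factor 16.4/1.45 = 11.31
Step 4: 0.12 mL + 6.5 mL = 6.62 mL total → factor 6.62/0.12 = 55.167
Overall dilution factor = 6 × 27.389 × 11.31 × 55.167 = 1.0254 × 10^5
Final = 1.00 mM / 1.0254 × 10^5 = 9.753 × 10^-6 mM = 0.00975 μM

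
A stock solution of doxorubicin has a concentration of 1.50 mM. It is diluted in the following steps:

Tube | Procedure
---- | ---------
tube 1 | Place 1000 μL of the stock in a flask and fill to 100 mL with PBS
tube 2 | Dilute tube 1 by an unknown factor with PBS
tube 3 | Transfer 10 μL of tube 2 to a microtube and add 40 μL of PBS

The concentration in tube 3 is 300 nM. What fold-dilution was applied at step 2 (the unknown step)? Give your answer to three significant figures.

Step 1: 1000 μL brought to 100 mL → factor 1 × 10^5/1000 = 100
Step 2: unknown factor x
Step 3: 10 μL + 40 μL = 50 μL total → factor 50/10 = 5
Product of known-step factors = 500
Overall factor = 1.50 mM / (300 nM) = 5000
x = 5000 / 500 = 10.0

10.0-fold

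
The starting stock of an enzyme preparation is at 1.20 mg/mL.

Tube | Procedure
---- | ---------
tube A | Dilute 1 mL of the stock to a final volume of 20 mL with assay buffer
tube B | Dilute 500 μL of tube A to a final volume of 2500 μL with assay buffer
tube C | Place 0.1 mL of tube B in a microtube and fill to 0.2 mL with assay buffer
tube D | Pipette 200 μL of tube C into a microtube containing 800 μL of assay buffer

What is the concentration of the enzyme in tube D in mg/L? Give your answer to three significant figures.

Step 1: 1 mL brought to 20 mL → factor 20/1 = 20
Step 2: 500 μL brought to 2500 μL → factor 2500/500 = 5
Step 3: 0.1 mL brought to 0.2 mL → factor 0.2/0.1 = 2
Step 4: 200 μL + 800 μL = 1000 μL total → factor 1000/200 = 5
Overall dilution factor = 20 × 5 × 2 × 5 = 1000
Final = 1.20 mg/mL / 1000 = 0.001200 mg/mL = 1.20 mg/L

1.20 mg/L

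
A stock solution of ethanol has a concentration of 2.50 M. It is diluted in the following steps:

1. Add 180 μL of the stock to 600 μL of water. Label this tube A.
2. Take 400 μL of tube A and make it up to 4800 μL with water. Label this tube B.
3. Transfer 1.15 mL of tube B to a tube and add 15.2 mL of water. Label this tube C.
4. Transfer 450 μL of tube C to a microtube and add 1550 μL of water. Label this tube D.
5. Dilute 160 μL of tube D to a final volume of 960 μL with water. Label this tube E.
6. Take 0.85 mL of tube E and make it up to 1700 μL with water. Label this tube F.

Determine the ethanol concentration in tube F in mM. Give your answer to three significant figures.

Step 1: 180 μL + 600 μL = 780 μL total → factor 780/180 = 4.3333
Step 2: 400 μL brought to 4800 μL → factor 4800/400 = 12
Step 3: 1.15 mL + 15.2 mL = 16.35 mL total → factor 16.35/1.15 = 14.217
Step 4: 450 μL + 1550 μL = 2000 μL total → factor 2000/450 = 4.4444
Step 5: 160 μL brought to 960 μL → factor 960/160 = 6
Step 6: 0.85 mL brought to 1700 μL → factor 1.7/0.85 = 2
Overall dilution factor = 4.3333 × 12 × 14.217 × 4.4444 × 6 × 2 = 39430
Final = 2.50 M / 39430 = 6.340 × 10^-5 M = 0.0634 mM

0.0634 mM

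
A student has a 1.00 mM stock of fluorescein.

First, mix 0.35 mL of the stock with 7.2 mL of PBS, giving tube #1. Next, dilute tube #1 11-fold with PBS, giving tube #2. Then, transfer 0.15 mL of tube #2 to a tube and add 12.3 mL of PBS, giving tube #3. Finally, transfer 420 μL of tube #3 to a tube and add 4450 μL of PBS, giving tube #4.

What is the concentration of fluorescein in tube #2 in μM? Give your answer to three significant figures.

Step 1: 0.35 mL + 7.2 mL = 7.55 mL total → factor 7.55/0.35 = 21.571
Step 2: 11-fold → factor 11
Dilution factor through tube #2 = 21.571 × 11 = 237.29
[tube #2] = 1.00 mM / 237.29 = 0.004214 mM = 4.21 μM

4.21 μM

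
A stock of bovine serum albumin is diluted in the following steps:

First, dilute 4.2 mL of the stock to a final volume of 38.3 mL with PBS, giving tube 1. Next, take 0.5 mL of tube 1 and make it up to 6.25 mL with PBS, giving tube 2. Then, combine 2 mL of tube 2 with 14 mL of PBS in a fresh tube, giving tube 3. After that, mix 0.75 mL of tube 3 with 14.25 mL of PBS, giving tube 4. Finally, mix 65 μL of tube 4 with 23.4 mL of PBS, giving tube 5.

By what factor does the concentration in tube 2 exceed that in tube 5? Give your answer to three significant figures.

5.78 × 10^4

Step 1: 4.2 mL brought to 38.3 mL → factor 38.3/4.2 = 9.119
Step 2: 0.5 mL brought to 6.25 mL → factor 6.25/0.5 = 12.5
Step 3: 2 mL + 14 mL = 16 mL total → factor 16/2 = 8
Step 4: 0.75 mL + 14.25 mL = 15 mL total → factor 15/0.75 = 20
Step 5: 65 μL + 23.4 mL = 23465 μL total → factor 23465/65 = 361
Dilution factor to tube 2 = 113.99; to tube 5 = 6.584 × 10^6
[tube 2]/[tube 5] = (factor to tube 5)/(factor to tube 2) = 6.584 × 10^6/113.99 = 5.78 × 10^4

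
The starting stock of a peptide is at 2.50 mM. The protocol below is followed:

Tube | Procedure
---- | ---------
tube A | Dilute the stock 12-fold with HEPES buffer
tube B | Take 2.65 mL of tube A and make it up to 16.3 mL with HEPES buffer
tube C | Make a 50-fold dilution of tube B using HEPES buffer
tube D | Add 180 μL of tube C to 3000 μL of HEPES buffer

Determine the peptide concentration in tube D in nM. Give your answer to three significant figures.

Step 1: 12-fold → factor 12
Step 2: 2.65 mL brought to 16.3 mL → factor 16.3/2.65 = 6.1509
Step 3: 50-fold → factor 50
Step 4: 180 μL + 3000 μL = 3180 μL total → factor 3180/180 = 17.667
Overall dilution factor = 12 × 6.1509 × 50 × 17.667 = 65200
Final = 2.50 mM / 65200 = 3.834 × 10^-5 mM = 38.3 nM

38.3 nM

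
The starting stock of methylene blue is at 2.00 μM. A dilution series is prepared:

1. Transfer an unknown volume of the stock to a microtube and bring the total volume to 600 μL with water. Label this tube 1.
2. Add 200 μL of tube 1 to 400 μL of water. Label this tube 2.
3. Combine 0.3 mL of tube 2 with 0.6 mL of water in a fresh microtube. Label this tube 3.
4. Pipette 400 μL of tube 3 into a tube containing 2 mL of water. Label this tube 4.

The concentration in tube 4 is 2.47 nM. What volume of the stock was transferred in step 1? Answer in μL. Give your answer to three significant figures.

Step 1: v brought to 600 μL → factor = 600 μL/v
Step 2: 200 μL + 400 μL = 600 μL total → factor 600/200 = 3
Step 3: 0.3 mL + 0.6 mL = 0.9 mL total → factor 0.9/0.3 = 3
Step 4: 400 μL + 2 mL = 2400 μL total → factor 2400/400 = 6
Product of known-step factors = 54
Overall factor = 2.00 μM / (2.47 nM) = 809.72
Step-1 factor = 809.72 / 54 = 14.995
v = 600 μL / 14.995 = 40.0 μL

40.0 μL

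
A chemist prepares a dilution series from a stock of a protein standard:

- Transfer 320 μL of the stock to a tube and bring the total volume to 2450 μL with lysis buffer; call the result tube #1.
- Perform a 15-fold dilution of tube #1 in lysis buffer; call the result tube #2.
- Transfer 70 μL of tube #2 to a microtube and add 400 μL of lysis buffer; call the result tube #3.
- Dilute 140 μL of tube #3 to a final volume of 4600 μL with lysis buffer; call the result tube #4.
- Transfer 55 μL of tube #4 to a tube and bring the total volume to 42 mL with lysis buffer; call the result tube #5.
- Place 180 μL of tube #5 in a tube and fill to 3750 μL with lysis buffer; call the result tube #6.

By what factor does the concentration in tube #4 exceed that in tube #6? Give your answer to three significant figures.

1.59 × 10^4

Step 1: 320 μL brought to 2450 μL → factor 2450/320 = 7.6562
Step 2: 15-fold → factor 15
Step 3: 70 μL + 400 μL = 470 μL total → factor 470/70 = 6.7143
Step 4: 140 μL brought to 4600 μL → factor 4600/140 = 32.857
Step 5: 55 μL brought to 42 mL → factor 42000/55 = 763.64
Step 6: 180 μL brought to 3750 μL → factor 3750/180 = 20.833
Dilution factor to tube #4 = 25336; to tube #6 = 4.0307 × 10^8
[tube #4]/[tube #6] = (factor to tube #6)/(factor to tube #4) = 4.0307 × 10^8/25336 = 1.59 × 10^4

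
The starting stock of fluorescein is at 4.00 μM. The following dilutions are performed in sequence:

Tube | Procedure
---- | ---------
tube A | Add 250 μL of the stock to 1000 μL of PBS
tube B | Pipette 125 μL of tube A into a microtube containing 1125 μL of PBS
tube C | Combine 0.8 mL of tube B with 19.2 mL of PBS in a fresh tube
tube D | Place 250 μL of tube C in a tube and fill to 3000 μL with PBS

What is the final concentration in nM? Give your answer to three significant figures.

0.267 nM

Step 1: 250 μL + 1000 μL = 1250 μL total → factor 1250/250 = 5
Step 2: 125 μL + 1125 μL = 1250 μL total → factor 1250/125 = 10
Step 3: 0.8 mL + 19.2 mL = 20 mL total → factor 20/0.8 = 25
Step 4: 250 μL brought to 3000 μL → factor 3000/250 = 12
Overall dilution factor = 5 × 10 × 25 × 12 = 15000
Final = 4.00 μM / 15000 = 0.0002667 μM = 0.267 nM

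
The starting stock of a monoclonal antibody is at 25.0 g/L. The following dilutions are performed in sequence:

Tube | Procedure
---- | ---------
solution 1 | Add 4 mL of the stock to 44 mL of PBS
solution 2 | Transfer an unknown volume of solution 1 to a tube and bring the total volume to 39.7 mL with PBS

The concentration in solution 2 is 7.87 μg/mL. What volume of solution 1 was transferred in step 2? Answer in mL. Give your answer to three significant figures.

0.150 mL

Step 1: 4 mL + 44 mL = 48 mL total → factor 48/4 = 12
Step 2: v brought to 39.7 mL → factor = 39.7 mL/v
Product of known-step factors = 12
Overall factor = 25.0 g/L / (7.87 μg/mL) = 3176.6
Step-2 factor = 3176.6 / 12 = 264.72
v = 39.7 mL / 264.72 = 0.150 mL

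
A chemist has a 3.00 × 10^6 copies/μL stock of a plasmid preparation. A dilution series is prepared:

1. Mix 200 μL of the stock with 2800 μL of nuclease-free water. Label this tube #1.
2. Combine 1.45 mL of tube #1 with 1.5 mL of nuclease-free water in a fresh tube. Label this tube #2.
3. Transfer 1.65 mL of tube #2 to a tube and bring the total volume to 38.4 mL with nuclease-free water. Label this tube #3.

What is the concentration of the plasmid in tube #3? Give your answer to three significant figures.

Step 1: 200 μL + 2800 μL = 3000 μL total → factor 3000/200 = 15
Step 2: 1.45 mL + 1.5 mL = 2.95 mL total → factor 2.95/1.45 = 2.0345
Step 3: 1.65 mL brought to 38.4 mL → factor 38.4/1.65 = 23.273
Overall dilution factor = 15 × 2.0345 × 23.273 = 710.22
Final = 3.00 × 10^6 copies/μL / 710.22 = 4.22 × 10^3 copies/μL

4.22 × 10^3 copies/μL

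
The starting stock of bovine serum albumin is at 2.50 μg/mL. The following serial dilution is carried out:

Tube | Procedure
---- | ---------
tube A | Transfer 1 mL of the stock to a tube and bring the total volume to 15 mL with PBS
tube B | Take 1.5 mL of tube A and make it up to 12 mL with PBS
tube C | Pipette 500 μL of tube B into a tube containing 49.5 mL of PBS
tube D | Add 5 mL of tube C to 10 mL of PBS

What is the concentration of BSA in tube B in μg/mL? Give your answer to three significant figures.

0.0208 μg/mL

Step 1: 1 mL brought to 15 mL → factor 15/1 = 15
Step 2: 1.5 mL brought to 12 mL → factor 12/1.5 = 8
Dilution factor through tube B = 15 × 8 = 120
[tube B] = 2.50 μg/mL / 120 = 0.0208 μg/mL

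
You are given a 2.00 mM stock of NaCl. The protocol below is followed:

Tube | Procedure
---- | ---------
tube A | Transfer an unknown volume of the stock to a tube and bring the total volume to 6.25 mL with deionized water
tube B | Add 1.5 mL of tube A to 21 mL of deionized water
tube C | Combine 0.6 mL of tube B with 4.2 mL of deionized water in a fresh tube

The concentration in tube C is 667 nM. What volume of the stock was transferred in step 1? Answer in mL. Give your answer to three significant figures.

0.250 mL

Step 1: v brought to 6.25 mL → factor = 6.25 mL/v
Step 2: 1.5 mL + 21 mL = 22.5 mL total → factor 22.5/1.5 = 15
Step 3: 0.6 mL + 4.2 mL = 4.8 mL total → factor 4.8/0.6 = 8
Product of known-step factors = 120
Overall factor = 2.00 mM / (667 nM) = 2998.5
Step-1 factor = 2998.5 / 120 = 24.988
v = 6.25 mL / 24.988 = 0.250 mL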